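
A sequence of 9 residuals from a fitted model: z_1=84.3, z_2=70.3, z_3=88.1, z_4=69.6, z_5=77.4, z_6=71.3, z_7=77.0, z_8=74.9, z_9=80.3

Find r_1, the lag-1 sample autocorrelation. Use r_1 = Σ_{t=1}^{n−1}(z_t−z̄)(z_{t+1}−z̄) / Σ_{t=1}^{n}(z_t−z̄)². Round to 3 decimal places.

Mean z̄ = (84.3 + 70.3 + 88.1 + 69.6 + 77.4 + 71.3 + 77.0 + 74.9 + 80.3)/9 = 77.0222
Numerator Σ_{t=1}^{8}(z_t−z̄)(z_{t+1}−z̄) = -217.3594
Denominator Σ(z_t−z̄)² = 324.0956
r_1 = -217.3594 / 324.0956 = -0.671

-0.671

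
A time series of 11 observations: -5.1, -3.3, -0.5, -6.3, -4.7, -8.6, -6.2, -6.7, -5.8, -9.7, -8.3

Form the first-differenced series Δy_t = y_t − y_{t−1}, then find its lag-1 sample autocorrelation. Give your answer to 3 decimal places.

-0.572

First differences Δy: 1.8, 2.8, -5.8, 1.6, -3.9, 2.4, -0.5, 0.9, -3.9, 1.4
Mean of differences = -0.3200
Numerator Σ(Δy_t−Δȳ)(Δy_{t+1}−Δȳ) = -48.8504
Denominator Σ(Δy_t−Δȳ)² = 85.4560
r_1(Δy) = -48.8504 / 85.4560 = -0.572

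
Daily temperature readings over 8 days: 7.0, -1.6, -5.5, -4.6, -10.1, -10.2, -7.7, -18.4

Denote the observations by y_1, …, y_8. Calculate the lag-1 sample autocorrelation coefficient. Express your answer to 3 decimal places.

0.258

Mean ȳ = (7.0 − 1.6 − 5.5 − 4.6 − 10.1 − 10.2 − 7.7 − 18.4)/8 = -6.3875
Deviations from mean: 13.3875, 4.7875, 0.8875, 1.7875, -3.7125, -3.8125, -1.3125, -12.0125
Σ(y_t−ȳ)(y_{t+1}−ȳ) = (64.0927) + (4.2489) + (1.5864) + (-6.6361) + (14.1539) + (5.0039) + (15.7664) = 98.2161
Denominator Σ(y_t−ȳ)² = 380.4688
r_1 = 98.2161 / 380.4688 = 0.258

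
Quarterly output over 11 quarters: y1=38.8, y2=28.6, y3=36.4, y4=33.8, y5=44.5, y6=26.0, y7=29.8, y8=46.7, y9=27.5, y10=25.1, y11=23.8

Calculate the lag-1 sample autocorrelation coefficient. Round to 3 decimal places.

-0.144

Mean ȳ = (38.8 + 28.6 + 36.4 + 33.8 + 44.5 + 26.0 + 29.8 + 46.7 + 27.5 + 25.1 + 23.8)/11 = 32.8182
Numerator Σ_{t=1}^{10}(y_t−ȳ)(y_{t+1}−ȳ) = -89.4985
Denominator Σ(y_t−ȳ)² = 621.3164
r_1 = -89.4985 / 621.3164 = -0.144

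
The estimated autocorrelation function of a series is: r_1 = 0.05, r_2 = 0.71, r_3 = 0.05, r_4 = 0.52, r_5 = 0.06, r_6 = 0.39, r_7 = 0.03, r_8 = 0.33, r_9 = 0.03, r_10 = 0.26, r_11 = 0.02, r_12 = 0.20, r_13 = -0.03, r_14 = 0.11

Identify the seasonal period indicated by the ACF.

The largest autocorrelation is r_2 = 0.71, with weaker echoes at lags 4 (0.52), 6 (0.39), 8 (0.33), 10 (0.26) and 12 (0.20); the remaining lags stay at or below 0.11.
The dominant spike at lag 2 indicates a seasonal period of 2.

2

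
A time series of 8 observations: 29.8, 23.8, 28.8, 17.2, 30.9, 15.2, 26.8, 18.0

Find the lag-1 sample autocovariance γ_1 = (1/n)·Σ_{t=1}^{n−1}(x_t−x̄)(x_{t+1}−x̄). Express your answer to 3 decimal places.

-23.015

Mean x̄ = (29.8 + 23.8 + 28.8 + 17.2 + 30.9 + 15.2 + 26.8 + 18.0)/8 = 23.8125
Σ_{t=1}^{7}(x_t−x̄)(x_{t+1}−x̄) = -184.1189
γ_1 = -184.1189 / 8 = -23.015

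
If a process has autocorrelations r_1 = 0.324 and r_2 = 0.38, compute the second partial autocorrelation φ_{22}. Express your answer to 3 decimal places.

φ_{22} = (r_2 − r_1²) / (1 − r_1²)
r_1² = (0.324)² = 0.104976
Numerator = 0.38 − 0.1050 = 0.2750; denominator = 1 − 0.1050 = 0.8950
φ_{22} = 0.2750 / 0.8950 = 0.307

0.307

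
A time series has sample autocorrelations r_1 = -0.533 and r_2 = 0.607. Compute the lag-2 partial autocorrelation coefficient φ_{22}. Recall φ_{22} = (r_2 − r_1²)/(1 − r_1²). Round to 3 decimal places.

φ_{22} = (r_2 − r_1²) / (1 − r_1²)
r_1² = (-0.533)² = 0.284089
Numerator = 0.607 − 0.2841 = 0.3229; denominator = 1 − 0.2841 = 0.7159
φ_{22} = 0.3229 / 0.7159 = 0.451

0.451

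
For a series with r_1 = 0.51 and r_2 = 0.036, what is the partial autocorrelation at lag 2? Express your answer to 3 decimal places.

φ_{22} = (r_2 − r_1²) / (1 − r_1²)
r_1² = (0.51)² = 0.2601
Numerator = 0.036 − 0.2601 = -0.2241; denominator = 1 − 0.2601 = 0.7399
φ_{22} = -0.2241 / 0.7399 = -0.303

-0.303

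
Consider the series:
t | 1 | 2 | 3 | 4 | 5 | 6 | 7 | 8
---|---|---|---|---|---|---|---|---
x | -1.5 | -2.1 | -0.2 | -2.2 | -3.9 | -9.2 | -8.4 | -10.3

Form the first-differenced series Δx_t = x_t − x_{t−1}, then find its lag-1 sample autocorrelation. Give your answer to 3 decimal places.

First differences Δx: -0.6, 1.9, -2.0, -1.7, -5.3, 0.8, -1.9
Mean of differences = -1.2571
Numerator Σ(Δx_t−Δx̄)(Δx_{t+1}−Δx̄) = -7.7904
Denominator Σ(Δx_t−Δx̄)² = 32.1371
r_1(Δx) = -7.7904 / 32.1371 = -0.242

-0.242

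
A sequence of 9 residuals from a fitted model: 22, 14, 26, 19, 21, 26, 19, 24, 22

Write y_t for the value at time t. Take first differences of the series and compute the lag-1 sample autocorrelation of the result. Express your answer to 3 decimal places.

-0.725

First differences Δy: -8, 12, -7, 2, 5, -7, 5, -2
Mean of differences = 0.0000
Numerator Σ(Δy_t−Δȳ)(Δy_{t+1}−Δȳ) = -264.0000
Denominator Σ(Δy_t−Δȳ)² = 364.0000
r_1(Δy) = -264.0000 / 364.0000 = -0.725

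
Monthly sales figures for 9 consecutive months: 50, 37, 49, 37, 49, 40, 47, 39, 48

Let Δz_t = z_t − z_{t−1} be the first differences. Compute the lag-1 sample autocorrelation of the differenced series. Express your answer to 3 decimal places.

First differences Δz: -13, 12, -12, 12, -9, 7, -8, 9
Mean of differences = -0.2500
Numerator Σ(Δz_t−Δz̄)(Δz_{t+1}−Δz̄) = -742.5625
Denominator Σ(Δz_t−Δz̄)² = 875.5000
r_1(Δz) = -742.5625 / 875.5000 = -0.848

-0.848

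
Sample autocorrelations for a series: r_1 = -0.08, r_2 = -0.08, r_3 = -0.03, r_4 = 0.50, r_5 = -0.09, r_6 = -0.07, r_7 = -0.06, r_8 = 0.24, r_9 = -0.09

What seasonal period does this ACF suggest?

The largest autocorrelation is r_4 = 0.50, with a weaker echo at lag 8 (0.24); the remaining lags stay at or below -0.03.
The dominant spike at lag 4 indicates a seasonal period of 4.

4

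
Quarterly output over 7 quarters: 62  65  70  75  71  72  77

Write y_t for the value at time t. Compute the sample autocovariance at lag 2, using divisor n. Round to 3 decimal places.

-1.411

Mean ȳ = (62 + 65 + 70 + 75 + 71 + 72 + 77)/7 = 70.2857
Σ_{t=1}^{5}(y_t−ȳ)(y_{t+2}−ȳ) = -9.8776
γ_2 = -9.8776 / 7 = -1.411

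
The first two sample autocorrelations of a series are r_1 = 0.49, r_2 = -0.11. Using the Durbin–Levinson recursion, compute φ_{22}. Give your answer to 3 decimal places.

φ_{22} = (r_2 − r_1²) / (1 − r_1²)
r_1² = (0.49)² = 0.2401
Numerator = -0.11 − 0.2401 = -0.3501; denominator = 1 − 0.2401 = 0.7599
φ_{22} = -0.3501 / 0.7599 = -0.461

-0.461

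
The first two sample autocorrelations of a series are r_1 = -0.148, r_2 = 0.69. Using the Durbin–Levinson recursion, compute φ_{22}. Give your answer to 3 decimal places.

φ_{22} = (r_2 − r_1²) / (1 − r_1²)
r_1² = (-0.148)² = 0.021904
Numerator = 0.69 − 0.0219 = 0.6681; denominator = 1 − 0.0219 = 0.9781
φ_{22} = 0.6681 / 0.9781 = 0.683

0.683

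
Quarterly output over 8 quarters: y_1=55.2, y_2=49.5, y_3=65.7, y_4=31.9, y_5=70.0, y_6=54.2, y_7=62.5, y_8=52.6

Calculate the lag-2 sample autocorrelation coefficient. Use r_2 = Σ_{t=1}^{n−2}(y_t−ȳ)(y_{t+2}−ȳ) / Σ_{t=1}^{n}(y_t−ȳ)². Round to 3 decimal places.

0.437

Mean ȳ = (55.2 + 49.5 + 65.7 + 31.9 + 70.0 + 54.2 + 62.5 + 52.6)/8 = 55.2000
Numerator Σ_{t=1}^{6}(y_t−ȳ)(y_{t+2}−ȳ) = 422.1500
Denominator Σ(y_t−ȳ)² = 965.7200
r_2 = 422.1500 / 965.7200 = 0.437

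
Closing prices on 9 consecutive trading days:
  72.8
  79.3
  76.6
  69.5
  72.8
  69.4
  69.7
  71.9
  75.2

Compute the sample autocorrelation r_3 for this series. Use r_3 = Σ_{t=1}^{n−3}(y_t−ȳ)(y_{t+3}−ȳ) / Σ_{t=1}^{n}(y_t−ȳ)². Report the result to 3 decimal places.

-0.100

Mean ȳ = (72.8 + 79.3 + 76.6 + 69.5 + 72.8 + 69.4 + 69.7 + 71.9 + 75.2)/9 = 73.0222
Σ(y_t−ȳ)(y_{t+3}−ȳ) = (0.7827) + (-1.3951) + (-12.9595) + (11.7016) + (0.2494) + (-7.8884) = -9.5093
Denominator Σ(y_t−ȳ)² = 94.8756
r_3 = -9.5093 / 94.8756 = -0.100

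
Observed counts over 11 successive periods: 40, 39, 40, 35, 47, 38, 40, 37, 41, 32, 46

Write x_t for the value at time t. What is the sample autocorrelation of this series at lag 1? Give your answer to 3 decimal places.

-0.606

Mean x̄ = (40 + 39 + 40 + 35 + 47 + 38 + 40 + 37 + 41 + 32 + 46)/11 = 39.5455
Numerator Σ_{t=1}^{10}(x_t−x̄)(x_{t+1}−x̄) = -113.2066
Denominator Σ(x_t−x̄)² = 186.7273
r_1 = -113.2066 / 186.7273 = -0.606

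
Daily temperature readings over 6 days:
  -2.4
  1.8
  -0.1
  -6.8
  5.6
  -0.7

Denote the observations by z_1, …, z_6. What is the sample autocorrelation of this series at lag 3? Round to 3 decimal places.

0.301

Mean z̄ = (-2.4 + 1.8 − 0.1 − 6.8 + 5.6 − 0.7)/6 = -0.4333
Deviations from mean: -1.9667, 2.2333, 0.3333, -6.3667, 6.0333, -0.2667
Numerator Σ_{t=1}^{3}(z_t−z̄)(z_{t+3}−z̄) = 25.9067
Denominator Σ(z_t−z̄)² = 85.9733
r_3 = 25.9067 / 85.9733 = 0.301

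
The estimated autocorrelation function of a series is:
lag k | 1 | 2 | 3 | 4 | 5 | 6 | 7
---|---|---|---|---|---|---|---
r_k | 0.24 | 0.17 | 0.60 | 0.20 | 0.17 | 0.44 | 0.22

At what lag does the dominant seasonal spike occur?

The largest autocorrelation is r_3 = 0.60, with a weaker echo at lag 6 (0.44); the remaining lags stay at or below 0.24.
The dominant spike at lag 3 indicates a seasonal period of 3.

3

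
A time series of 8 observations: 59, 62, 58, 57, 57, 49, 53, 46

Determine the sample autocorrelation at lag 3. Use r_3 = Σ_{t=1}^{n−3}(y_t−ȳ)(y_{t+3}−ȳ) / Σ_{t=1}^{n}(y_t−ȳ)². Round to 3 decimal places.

-0.091

Mean ȳ = (59 + 62 + 58 + 57 + 57 + 49 + 53 + 46)/8 = 55.1250
Deviations from mean: 3.8750, 6.8750, 2.8750, 1.8750, 1.8750, -6.1250, -2.1250, -9.1250
Numerator Σ_{t=1}^{5}(y_t−ȳ)(y_{t+3}−ȳ) = -18.5469
Denominator Σ(y_t−ȳ)² = 202.8750
r_3 = -18.5469 / 202.8750 = -0.091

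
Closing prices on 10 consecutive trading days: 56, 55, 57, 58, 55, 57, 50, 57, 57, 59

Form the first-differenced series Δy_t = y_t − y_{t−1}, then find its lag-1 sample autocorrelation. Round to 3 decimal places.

First differences Δy: -1, 2, 1, -3, 2, -7, 7, 0, 2
Mean of differences = 0.3333
Numerator Σ(Δy_t−Δȳ)(Δy_{t+1}−Δȳ) = -72.7778
Denominator Σ(Δy_t−Δȳ)² = 120.0000
r_1(Δy) = -72.7778 / 120.0000 = -0.606

-0.606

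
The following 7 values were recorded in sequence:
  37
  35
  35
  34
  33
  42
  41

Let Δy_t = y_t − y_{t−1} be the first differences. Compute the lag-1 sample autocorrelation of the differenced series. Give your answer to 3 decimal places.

First differences Δy: -2, 0, -1, -1, 9, -1
Mean of differences = 0.6667
Numerator Σ(Δy_t−Δȳ)(Δy_{t+1}−Δȳ) = -22.1111
Denominator Σ(Δy_t−Δȳ)² = 85.3333
r_1(Δy) = -22.1111 / 85.3333 = -0.259

-0.259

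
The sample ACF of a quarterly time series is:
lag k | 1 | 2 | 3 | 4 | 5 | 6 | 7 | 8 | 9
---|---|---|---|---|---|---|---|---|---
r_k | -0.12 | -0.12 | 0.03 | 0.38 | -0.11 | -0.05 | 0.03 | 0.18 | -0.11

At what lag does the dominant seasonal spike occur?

4

The largest autocorrelation is r_4 = 0.38, with a weaker echo at lag 8 (0.18); the remaining lags stay at or below 0.03.
The dominant spike at lag 4 indicates a seasonal period of 4.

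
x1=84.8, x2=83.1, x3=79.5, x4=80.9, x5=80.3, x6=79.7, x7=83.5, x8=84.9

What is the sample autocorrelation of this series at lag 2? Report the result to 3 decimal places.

-0.283

Mean x̄ = (84.8 + 83.1 + 79.5 + 80.9 + 80.3 + 79.7 + 83.5 + 84.9)/8 = 82.0875
Deviations from mean: 2.7125, 1.0125, -2.5875, -1.1875, -1.7875, -2.3875, 1.4125, 2.8125
Numerator Σ_{t=1}^{6}(x_t−x̄)(x_{t+2}−x̄) = -10.0003
Denominator Σ(x_t−x̄)² = 35.2888
r_2 = -10.0003 / 35.2888 = -0.283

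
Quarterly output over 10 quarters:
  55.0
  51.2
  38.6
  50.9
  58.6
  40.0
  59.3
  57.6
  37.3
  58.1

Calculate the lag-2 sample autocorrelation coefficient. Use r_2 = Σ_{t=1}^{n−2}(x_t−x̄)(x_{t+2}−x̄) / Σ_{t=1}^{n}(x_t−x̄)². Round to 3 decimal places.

Mean x̄ = (55.0 + 51.2 + 38.6 + 50.9 + 58.6 + 40.0 + 59.3 + 57.6 + 37.3 + 58.1)/10 = 50.6600
Numerator Σ_{t=1}^{8}(x_t−x̄)(x_{t+2}−x̄) = -219.7012
Denominator Σ(x_t−x̄)² = 697.9640
r_2 = -219.7012 / 697.9640 = -0.315

-0.315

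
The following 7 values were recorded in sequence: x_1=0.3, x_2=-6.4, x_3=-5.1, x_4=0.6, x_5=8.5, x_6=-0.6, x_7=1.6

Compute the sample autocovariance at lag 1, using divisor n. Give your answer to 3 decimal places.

3.743

Mean x̄ = (0.3 − 6.4 − 5.1 + 0.6 + 8.5 − 0.6 + 1.6)/7 = -0.1571
Σ_{t=1}^{6}(x_t−x̄)(x_{t+1}−x̄) = 26.2039
γ_1 = 26.2039 / 7 = 3.743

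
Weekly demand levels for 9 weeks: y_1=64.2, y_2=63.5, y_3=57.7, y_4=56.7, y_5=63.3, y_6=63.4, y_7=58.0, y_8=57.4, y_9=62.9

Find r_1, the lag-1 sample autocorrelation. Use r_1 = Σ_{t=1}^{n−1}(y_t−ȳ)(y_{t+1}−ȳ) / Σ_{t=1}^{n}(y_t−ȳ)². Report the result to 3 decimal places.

Mean ȳ = (64.2 + 63.5 + 57.7 + 56.7 + 63.3 + 63.4 + 58.0 + 57.4 + 62.9)/9 = 60.7889
Numerator Σ_{t=1}^{8}(y_t−ȳ)(y_{t+1}−ȳ) = 4.8077
Denominator Σ(y_t−ȳ)² = 82.0889
r_1 = 4.8077 / 82.0889 = 0.059

0.059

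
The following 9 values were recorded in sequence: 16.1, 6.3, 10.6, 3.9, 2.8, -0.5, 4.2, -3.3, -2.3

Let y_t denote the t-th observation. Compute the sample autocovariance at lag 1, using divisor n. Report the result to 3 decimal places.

10.251

Mean ȳ = (16.1 + 6.3 + 10.6 + 3.9 + 2.8 − 0.5 + 4.2 − 3.3 − 2.3)/9 = 4.2000
Σ_{t=1}^{8}(y_t−ȳ)(y_{t+1}−ȳ) = 92.2600
γ_1 = 92.2600 / 9 = 10.251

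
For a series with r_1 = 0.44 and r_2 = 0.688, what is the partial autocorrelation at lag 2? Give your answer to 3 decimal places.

φ_{22} = (r_2 − r_1²) / (1 − r_1²)
r_1² = (0.44)² = 0.1936
Numerator = 0.688 − 0.1936 = 0.4944; denominator = 1 − 0.1936 = 0.8064
φ_{22} = 0.4944 / 0.8064 = 0.613

0.613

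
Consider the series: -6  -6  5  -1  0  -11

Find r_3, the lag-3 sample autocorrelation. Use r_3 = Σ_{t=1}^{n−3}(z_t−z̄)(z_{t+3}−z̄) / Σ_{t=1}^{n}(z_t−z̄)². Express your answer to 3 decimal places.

Mean z̄ = (-6 − 6 + 5 − 1 + 0 − 11)/6 = -3.1667
Deviations from mean: -2.8333, -2.8333, 8.1667, 2.1667, 3.1667, -7.8333
Numerator Σ_{t=1}^{3}(z_t−z̄)(z_{t+3}−z̄) = -79.0833
Denominator Σ(z_t−z̄)² = 158.8333
r_3 = -79.0833 / 158.8333 = -0.498

-0.498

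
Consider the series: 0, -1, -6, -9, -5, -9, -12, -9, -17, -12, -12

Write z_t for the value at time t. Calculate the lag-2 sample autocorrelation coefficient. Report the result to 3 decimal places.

Mean z̄ = (0 − 1 − 6 − 9 − 5 − 9 − 12 − 9 − 17 − 12 − 12)/11 = -8.3636
Numerator Σ_{t=1}^{9}(z_t−z̄)(z_{t+2}−z̄) = 76.7355
Denominator Σ(z_t−z̄)² = 256.5455
r_2 = 76.7355 / 256.5455 = 0.299

0.299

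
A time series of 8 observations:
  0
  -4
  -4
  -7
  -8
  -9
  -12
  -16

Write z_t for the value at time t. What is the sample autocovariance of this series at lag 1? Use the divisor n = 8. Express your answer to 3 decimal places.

10.719

Mean z̄ = (0 − 4 − 4 − 7 − 8 − 9 − 12 − 16)/8 = -7.5000
Σ_{t=1}^{7}(z_t−z̄)(z_{t+1}−z̄) = 85.7500
γ_1 = 85.7500 / 8 = 10.719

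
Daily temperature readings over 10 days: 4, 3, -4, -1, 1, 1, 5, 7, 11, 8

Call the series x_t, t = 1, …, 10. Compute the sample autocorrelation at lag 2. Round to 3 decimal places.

Mean x̄ = (4 + 3 − 4 − 1 + 1 + 1 + 5 + 7 + 11 + 8)/10 = 3.5000
Numerator Σ_{t=1}^{8}(x_t−x̄)(x_{t+2}−x̄) = 43.0000
Denominator Σ(x_t−x̄)² = 180.5000
r_2 = 43.0000 / 180.5000 = 0.238

0.238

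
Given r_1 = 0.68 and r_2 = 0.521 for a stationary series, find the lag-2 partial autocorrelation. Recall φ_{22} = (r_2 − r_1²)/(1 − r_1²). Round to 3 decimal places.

0.109

φ_{22} = (r_2 − r_1²) / (1 − r_1²)
r_1² = (0.68)² = 0.4624
Numerator = 0.521 − 0.4624 = 0.0586; denominator = 1 − 0.4624 = 0.5376
φ_{22} = 0.0586 / 0.5376 = 0.109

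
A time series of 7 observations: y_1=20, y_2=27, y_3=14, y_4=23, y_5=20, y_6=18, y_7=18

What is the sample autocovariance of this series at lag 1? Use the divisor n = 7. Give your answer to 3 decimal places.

Mean ȳ = (20 + 27 + 14 + 23 + 20 + 18 + 18)/7 = 20.0000
Σ_{t=1}^{6}(y_t−ȳ)(y_{t+1}−ȳ) = -56.0000
γ_1 = -56.0000 / 7 = -8.000

-8.000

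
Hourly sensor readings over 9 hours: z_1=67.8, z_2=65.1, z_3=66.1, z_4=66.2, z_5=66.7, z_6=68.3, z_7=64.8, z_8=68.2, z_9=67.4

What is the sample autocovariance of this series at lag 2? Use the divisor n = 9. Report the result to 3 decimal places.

Mean z̄ = (67.8 + 65.1 + 66.1 + 66.2 + 66.7 + 68.3 + 64.8 + 68.2 + 67.4)/9 = 66.7333
Σ_{t=1}^{7}(z_t−z̄)(z_{t+2}−z̄) = 0.4544
γ_2 = 0.4544 / 9 = 0.050

0.050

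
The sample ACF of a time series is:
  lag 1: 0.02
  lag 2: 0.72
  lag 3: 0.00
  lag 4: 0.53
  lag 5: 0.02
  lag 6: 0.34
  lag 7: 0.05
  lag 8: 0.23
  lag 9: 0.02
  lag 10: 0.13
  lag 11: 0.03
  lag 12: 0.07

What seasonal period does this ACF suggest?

The largest autocorrelation is r_2 = 0.72, with weaker echoes at lags 4 (0.53), 6 (0.34) and 8 (0.23); the remaining lags stay at or below 0.13.
The dominant spike at lag 2 indicates a seasonal period of 2.

2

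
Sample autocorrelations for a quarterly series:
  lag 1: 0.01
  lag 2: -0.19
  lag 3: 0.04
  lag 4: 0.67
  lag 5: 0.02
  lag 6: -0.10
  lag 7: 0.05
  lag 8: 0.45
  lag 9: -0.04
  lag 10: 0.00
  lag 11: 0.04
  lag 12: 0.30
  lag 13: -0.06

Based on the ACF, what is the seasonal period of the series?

4

The largest autocorrelation is r_4 = 0.67, with weaker echoes at lags 8 (0.45) and 12 (0.30); the remaining lags stay at or below 0.05.
The dominant spike at lag 4 indicates a seasonal period of 4.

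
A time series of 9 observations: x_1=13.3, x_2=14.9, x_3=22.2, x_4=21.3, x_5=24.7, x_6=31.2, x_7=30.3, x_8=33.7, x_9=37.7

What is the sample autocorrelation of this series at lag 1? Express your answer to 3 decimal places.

Mean x̄ = (13.3 + 14.9 + 22.2 + 21.3 + 24.7 + 31.2 + 30.3 + 33.7 + 37.7)/9 = 25.4778
Numerator Σ_{t=1}^{8}(x_t−x̄)(x_{t+1}−x̄) = 343.7151
Denominator Σ(x_t−x̄)² = 561.9756
r_1 = 343.7151 / 561.9756 = 0.612

0.612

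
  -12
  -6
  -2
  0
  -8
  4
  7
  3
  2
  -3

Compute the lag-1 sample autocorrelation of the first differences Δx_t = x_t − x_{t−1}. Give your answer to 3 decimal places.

-0.183

First differences Δx: 6, 4, 2, -8, 12, 3, -4, -1, -5
Mean of differences = 1.0000
Numerator Σ(Δx_t−Δx̄)(Δx_{t+1}−Δx̄) = -56.0000
Denominator Σ(Δx_t−Δx̄)² = 306.0000
r_1(Δx) = -56.0000 / 306.0000 = -0.183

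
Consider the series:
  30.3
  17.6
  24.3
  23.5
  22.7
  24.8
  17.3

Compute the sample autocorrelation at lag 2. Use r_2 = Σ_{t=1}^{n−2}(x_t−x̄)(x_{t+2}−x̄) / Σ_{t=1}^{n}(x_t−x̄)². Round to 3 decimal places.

0.076

Mean x̄ = (30.3 + 17.6 + 24.3 + 23.5 + 22.7 + 24.8 + 17.3)/7 = 22.9286
Deviations from mean: 7.3714, -5.3286, 1.3714, 0.5714, -0.2286, 1.8714, -5.6286
Numerator Σ_{t=1}^{5}(x_t−x̄)(x_{t+2}−x̄) = 9.1069
Denominator Σ(x_t−x̄)² = 120.1743
r_2 = 9.1069 / 120.1743 = 0.076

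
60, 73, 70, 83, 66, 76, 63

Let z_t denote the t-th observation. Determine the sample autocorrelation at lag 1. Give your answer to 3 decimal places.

-0.397

Mean z̄ = (60 + 73 + 70 + 83 + 66 + 76 + 63)/7 = 70.1429
Deviations from mean: -10.1429, 2.8571, -0.1429, 12.8571, -4.1429, 5.8571, -7.1429
Numerator Σ_{t=1}^{6}(z_t−z̄)(z_{t+1}−z̄) = -150.5918
Denominator Σ(z_t−z̄)² = 378.8571
r_1 = -150.5918 / 378.8571 = -0.397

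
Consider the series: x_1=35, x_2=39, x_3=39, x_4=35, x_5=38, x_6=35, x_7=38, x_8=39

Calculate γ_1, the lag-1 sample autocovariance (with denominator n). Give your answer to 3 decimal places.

Mean x̄ = (35 + 39 + 39 + 35 + 38 + 35 + 38 + 39)/8 = 37.2500
Σ_{t=1}^{7}(x_t−x̄)(x_{t+1}−x̄) = -8.5625
γ_1 = -8.5625 / 8 = -1.070

-1.070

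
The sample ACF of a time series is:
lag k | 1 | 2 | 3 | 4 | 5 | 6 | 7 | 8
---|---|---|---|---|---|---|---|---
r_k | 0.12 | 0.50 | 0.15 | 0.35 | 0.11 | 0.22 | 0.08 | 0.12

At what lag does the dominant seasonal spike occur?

2

The largest autocorrelation is r_2 = 0.50, with weaker echoes at lags 4 (0.35) and 6 (0.22); the remaining lags stay at or below 0.15.
The dominant spike at lag 2 indicates a seasonal period of 2.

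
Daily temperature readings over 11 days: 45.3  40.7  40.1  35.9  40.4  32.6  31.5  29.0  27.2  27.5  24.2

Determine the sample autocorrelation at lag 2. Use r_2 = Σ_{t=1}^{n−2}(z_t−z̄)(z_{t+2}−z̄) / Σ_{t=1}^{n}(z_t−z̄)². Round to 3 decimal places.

Mean z̄ = (45.3 + 40.7 + 40.1 + 35.9 + 40.4 + 32.6 + 31.5 + 29.0 + 27.2 + 27.5 + 24.2)/11 = 34.0364
Numerator Σ_{t=1}^{9}(z_t−z̄)(z_{t+2}−z̄) = 225.2246
Denominator Σ(z_t−z̄)² = 472.0855
r_2 = 225.2246 / 472.0855 = 0.477

0.477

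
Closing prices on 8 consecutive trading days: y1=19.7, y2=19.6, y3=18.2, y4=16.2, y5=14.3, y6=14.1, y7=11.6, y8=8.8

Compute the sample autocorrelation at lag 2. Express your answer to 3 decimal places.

0.229

Mean ȳ = (19.7 + 19.6 + 18.2 + 16.2 + 14.3 + 14.1 + 11.6 + 8.8)/8 = 15.3125
Σ(y_t−ȳ)(y_{t+2}−ȳ) = (12.6689) + (3.8052) + (-2.9236) + (-1.0761) + (3.7589) + (7.8964) = 24.1297
Denominator Σ(y_t−ȳ)² = 105.4488
r_2 = 24.1297 / 105.4488 = 0.229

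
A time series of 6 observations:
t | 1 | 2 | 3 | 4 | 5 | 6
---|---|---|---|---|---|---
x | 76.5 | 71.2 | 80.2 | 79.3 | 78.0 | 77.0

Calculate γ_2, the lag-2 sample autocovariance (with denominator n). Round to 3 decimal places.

-1.988

Mean x̄ = (76.5 + 71.2 + 80.2 + 79.3 + 78.0 + 77.0)/6 = 77.0333
Σ_{t=1}^{4}(x_t−x̄)(x_{t+2}−x̄) = -11.9256
γ_2 = -11.9256 / 6 = -1.988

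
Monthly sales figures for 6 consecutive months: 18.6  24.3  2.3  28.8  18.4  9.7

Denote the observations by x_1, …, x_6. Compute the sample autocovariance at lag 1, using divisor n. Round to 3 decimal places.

Mean x̄ = (18.6 + 24.3 + 2.3 + 28.8 + 18.4 + 9.7)/6 = 17.0167
Deviations: 1.5833, 7.2833, -14.7167, 11.7833, 1.3833, -7.3167
Σ_{t=1}^{5}(x_t−x̄)(x_{t+1}−x̄) = -262.8869
γ_1 = -262.8869 / 6 = -43.814

-43.814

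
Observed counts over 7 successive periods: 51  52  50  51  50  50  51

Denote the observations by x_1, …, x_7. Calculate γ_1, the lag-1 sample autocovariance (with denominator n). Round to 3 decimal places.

-0.093

Mean x̄ = (51 + 52 + 50 + 51 + 50 + 50 + 51)/7 = 50.7143
Σ_{t=1}^{6}(x_t−x̄)(x_{t+1}−x̄) = -0.6531
γ_1 = -0.6531 / 7 = -0.093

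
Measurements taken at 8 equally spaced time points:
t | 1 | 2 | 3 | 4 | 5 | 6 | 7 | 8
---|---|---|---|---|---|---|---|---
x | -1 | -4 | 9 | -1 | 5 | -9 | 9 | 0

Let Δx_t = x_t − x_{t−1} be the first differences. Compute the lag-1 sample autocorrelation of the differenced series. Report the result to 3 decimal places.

-0.797

First differences Δx: -3, 13, -10, 6, -14, 18, -9
Mean of differences = 0.1429
Numerator Σ(Δx_t−Δx̄)(Δx_{t+1}−Δx̄) = -728.8776
Denominator Σ(Δx_t−Δx̄)² = 914.8571
r_1(Δx) = -728.8776 / 914.8571 = -0.797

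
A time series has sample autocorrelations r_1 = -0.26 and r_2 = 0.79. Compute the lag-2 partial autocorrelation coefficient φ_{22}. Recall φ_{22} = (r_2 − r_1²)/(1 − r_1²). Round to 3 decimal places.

φ_{22} = (r_2 − r_1²) / (1 − r_1²)
r_1² = (-0.26)² = 0.0676
Numerator = 0.79 − 0.0676 = 0.7224; denominator = 1 − 0.0676 = 0.9324
φ_{22} = 0.7224 / 0.9324 = 0.775

0.775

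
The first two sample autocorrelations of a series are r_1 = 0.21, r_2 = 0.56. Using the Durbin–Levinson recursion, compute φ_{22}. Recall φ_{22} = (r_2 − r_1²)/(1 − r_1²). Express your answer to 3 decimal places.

0.540

φ_{22} = (r_2 − r_1²) / (1 − r_1²)
r_1² = (0.21)² = 0.0441
Numerator = 0.56 − 0.0441 = 0.5159; denominator = 1 − 0.0441 = 0.9559
φ_{22} = 0.5159 / 0.9559 = 0.540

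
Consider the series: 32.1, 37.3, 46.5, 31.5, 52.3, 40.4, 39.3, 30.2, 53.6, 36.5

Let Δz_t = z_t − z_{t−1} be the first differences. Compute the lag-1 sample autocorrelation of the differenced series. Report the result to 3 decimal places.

First differences Δz: 5.2, 9.2, -15.0, 20.8, -11.9, -1.1, -9.1, 23.4, -17.1
Mean of differences = 0.4889
Numerator Σ(Δz_t−Δz̄)(Δz_{t+1}−Δz̄) = -1247.8679
Denominator Σ(Δz_t−Δz̄)² = 1832.7689
r_1(Δz) = -1247.8679 / 1832.7689 = -0.681

-0.681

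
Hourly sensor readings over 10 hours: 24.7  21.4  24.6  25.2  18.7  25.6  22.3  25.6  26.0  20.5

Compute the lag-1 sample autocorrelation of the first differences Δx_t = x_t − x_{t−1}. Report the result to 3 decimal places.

First differences Δx: -3.3, 3.2, 0.6, -6.5, 6.9, -3.3, 3.3, 0.4, -5.5
Mean of differences = -0.4667
Numerator Σ(Δx_t−Δx̄)(Δx_{t+1}−Δx̄) = -90.0011
Denominator Σ(Δx_t−Δx̄)² = 161.5800
r_1(Δx) = -90.0011 / 161.5800 = -0.557

-0.557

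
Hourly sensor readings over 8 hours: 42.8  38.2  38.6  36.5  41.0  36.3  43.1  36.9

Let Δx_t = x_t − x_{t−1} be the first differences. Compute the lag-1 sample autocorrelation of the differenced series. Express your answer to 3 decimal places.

-0.704

First differences Δx: -4.6, 0.4, -2.1, 4.5, -4.7, 6.8, -6.2
Mean of differences = -0.8429
Numerator Σ(Δx_t−Δx̄)(Δx_{t+1}−Δx̄) = -103.9804
Denominator Σ(Δx_t−Δx̄)² = 147.7771
r_1(Δx) = -103.9804 / 147.7771 = -0.704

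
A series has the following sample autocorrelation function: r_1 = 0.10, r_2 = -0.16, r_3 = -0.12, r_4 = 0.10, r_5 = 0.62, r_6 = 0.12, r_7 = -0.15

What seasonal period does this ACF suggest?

The largest autocorrelation is r_5 = 0.62; the remaining lags stay at or below 0.12.
The dominant spike at lag 5 indicates a seasonal period of 5.

5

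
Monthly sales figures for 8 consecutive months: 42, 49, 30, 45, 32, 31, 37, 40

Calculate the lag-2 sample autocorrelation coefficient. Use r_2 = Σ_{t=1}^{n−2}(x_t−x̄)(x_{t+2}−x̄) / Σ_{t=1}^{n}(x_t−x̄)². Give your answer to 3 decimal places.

Mean x̄ = (42 + 49 + 30 + 45 + 32 + 31 + 37 + 40)/8 = 38.2500
Numerator Σ_{t=1}^{6}(x_t−x̄)(x_{t+2}−x̄) = 39.3750
Denominator Σ(x_t−x̄)² = 339.5000
r_2 = 39.3750 / 339.5000 = 0.116

0.116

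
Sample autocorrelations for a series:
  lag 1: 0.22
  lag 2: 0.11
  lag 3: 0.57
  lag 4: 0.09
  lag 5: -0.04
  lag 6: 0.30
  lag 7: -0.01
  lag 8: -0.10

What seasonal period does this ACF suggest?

The largest autocorrelation is r_3 = 0.57, with a weaker echo at lag 6 (0.30); the remaining lags stay at or below 0.22. The elevated value at lag 1 (0.22), dropping to 0.11 at lag 2, reflects decaying short-term dependence rather than seasonality.
The dominant spike at lag 3 indicates a seasonal period of 3.

3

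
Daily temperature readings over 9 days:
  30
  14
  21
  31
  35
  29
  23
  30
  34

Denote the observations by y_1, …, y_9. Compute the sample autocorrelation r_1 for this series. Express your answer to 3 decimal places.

0.180

Mean ȳ = (30 + 14 + 21 + 31 + 35 + 29 + 23 + 30 + 34)/9 = 27.4444
Numerator Σ_{t=1}^{8}(y_t−ȳ)(y_{t+1}−ȳ) = 66.4691
Denominator Σ(y_t−ȳ)² = 370.2222
r_1 = 66.4691 / 370.2222 = 0.180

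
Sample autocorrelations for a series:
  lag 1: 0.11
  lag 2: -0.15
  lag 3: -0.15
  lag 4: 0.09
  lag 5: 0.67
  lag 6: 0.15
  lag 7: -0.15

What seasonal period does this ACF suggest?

5

The largest autocorrelation is r_5 = 0.67; the remaining lags stay at or below 0.15.
The dominant spike at lag 5 indicates a seasonal period of 5.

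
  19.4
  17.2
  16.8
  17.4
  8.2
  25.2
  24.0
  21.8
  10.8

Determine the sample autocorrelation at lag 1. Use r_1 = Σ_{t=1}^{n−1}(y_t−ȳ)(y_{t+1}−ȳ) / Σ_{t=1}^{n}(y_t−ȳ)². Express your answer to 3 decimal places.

Mean ȳ = (19.4 + 17.2 + 16.8 + 17.4 + 8.2 + 25.2 + 24.0 + 21.8 + 10.8)/9 = 17.8667
Numerator Σ_{t=1}^{8}(y_t−ȳ)(y_{t+1}−ȳ) = -24.8844
Denominator Σ(y_t−ȳ)² = 254.4000
r_1 = -24.8844 / 254.4000 = -0.098

-0.098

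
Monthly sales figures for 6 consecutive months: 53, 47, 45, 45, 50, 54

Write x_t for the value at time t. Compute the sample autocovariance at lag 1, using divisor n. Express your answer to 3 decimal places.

2.833

Mean x̄ = (53 + 47 + 45 + 45 + 50 + 54)/6 = 49.0000
Deviations: 4.0000, -2.0000, -4.0000, -4.0000, 1.0000, 5.0000
Σ_{t=1}^{5}(x_t−x̄)(x_{t+1}−x̄) = 17.0000
γ_1 = 17.0000 / 6 = 2.833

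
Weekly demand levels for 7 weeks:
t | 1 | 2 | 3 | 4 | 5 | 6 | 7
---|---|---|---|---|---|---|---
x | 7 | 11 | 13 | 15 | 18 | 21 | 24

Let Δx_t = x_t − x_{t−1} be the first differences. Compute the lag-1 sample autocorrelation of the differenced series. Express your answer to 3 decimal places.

First differences Δx: 4, 2, 2, 3, 3, 3
Mean of differences = 2.8333
Numerator Σ(Δx_t−Δx̄)(Δx_{t+1}−Δx̄) = -0.3611
Denominator Σ(Δx_t−Δx̄)² = 2.8333
r_1(Δx) = -0.3611 / 2.8333 = -0.127

-0.127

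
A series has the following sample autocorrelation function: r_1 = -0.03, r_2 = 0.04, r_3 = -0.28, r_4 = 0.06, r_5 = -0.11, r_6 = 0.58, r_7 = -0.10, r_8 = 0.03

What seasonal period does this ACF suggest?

6

The largest autocorrelation is r_6 = 0.58; the remaining lags stay at or below 0.06.
The dominant spike at lag 6 indicates a seasonal period of 6.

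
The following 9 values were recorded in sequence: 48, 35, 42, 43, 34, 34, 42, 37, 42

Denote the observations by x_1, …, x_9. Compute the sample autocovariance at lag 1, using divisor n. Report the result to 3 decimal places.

-6.049

Mean x̄ = (48 + 35 + 42 + 43 + 34 + 34 + 42 + 37 + 42)/9 = 39.6667
Σ_{t=1}^{8}(x_t−x̄)(x_{t+1}−x̄) = -54.4444
γ_1 = -54.4444 / 9 = -6.049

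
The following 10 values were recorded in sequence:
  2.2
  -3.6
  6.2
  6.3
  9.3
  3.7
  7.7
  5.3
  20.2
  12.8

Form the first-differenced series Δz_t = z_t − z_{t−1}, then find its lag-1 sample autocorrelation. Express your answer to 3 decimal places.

-0.613

First differences Δz: -5.8, 9.8, 0.1, 3.0, -5.6, 4.0, -2.4, 14.9, -7.4
Mean of differences = 1.1778
Numerator Σ(Δz_t−Δz̄)(Δz_{t+1}−Δz̄) = -279.7983
Denominator Σ(Δz_t−Δz̄)² = 456.0956
r_1(Δz) = -279.7983 / 456.0956 = -0.613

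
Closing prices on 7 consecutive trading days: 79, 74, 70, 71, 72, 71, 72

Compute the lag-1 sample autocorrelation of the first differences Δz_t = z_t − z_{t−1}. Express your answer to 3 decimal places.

0.275

First differences Δz: -5, -4, 1, 1, -1, 1
Mean of differences = -1.1667
Numerator Σ(Δz_t−Δz̄)(Δz_{t+1}−Δz̄) = 10.1389
Denominator Σ(Δz_t−Δz̄)² = 36.8333
r_1(Δz) = 10.1389 / 36.8333 = 0.275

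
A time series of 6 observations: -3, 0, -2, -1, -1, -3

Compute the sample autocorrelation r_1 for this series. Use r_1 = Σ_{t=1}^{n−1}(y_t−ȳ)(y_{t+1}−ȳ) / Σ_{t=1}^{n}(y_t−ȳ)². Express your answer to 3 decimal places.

Mean ȳ = (-3 + 0 − 2 − 1 − 1 − 3)/6 = -1.6667
Deviations from mean: -1.3333, 1.6667, -0.3333, 0.6667, 0.6667, -1.3333
Σ(y_t−ȳ)(y_{t+1}−ȳ) = (-2.2222) + (-0.5556) + (-0.2222) + (0.4444) + (-0.8889) = -3.4444
Denominator Σ(y_t−ȳ)² = 7.3333
r_1 = -3.4444 / 7.3333 = -0.470

-0.470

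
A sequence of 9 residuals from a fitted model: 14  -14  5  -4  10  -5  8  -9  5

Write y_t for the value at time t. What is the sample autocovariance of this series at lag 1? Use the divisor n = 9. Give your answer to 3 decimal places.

Mean ȳ = (14 − 14 + 5 − 4 + 10 − 5 + 8 − 9 + 5)/9 = 1.1111
Σ_{t=1}^{8}(y_t−ȳ)(y_{t+1}−ȳ) = -524.2346
γ_1 = -524.2346 / 9 = -58.248

-58.248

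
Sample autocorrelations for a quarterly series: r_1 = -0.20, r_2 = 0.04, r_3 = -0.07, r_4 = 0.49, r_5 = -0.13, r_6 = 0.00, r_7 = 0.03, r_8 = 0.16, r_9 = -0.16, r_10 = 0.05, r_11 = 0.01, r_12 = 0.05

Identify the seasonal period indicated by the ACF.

4

The largest autocorrelation is r_4 = 0.49, with a weaker echo at lag 8 (0.16); the remaining lags stay at or below 0.05.
The dominant spike at lag 4 indicates a seasonal period of 4.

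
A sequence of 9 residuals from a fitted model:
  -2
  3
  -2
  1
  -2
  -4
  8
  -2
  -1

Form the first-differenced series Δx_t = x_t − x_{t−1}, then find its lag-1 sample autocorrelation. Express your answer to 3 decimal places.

First differences Δx: 5, -5, 3, -3, -2, 12, -10, 1
Mean of differences = 0.1250
Numerator Σ(Δx_t−Δx̄)(Δx_{t+1}−Δx̄) = -196.3906
Denominator Σ(Δx_t−Δx̄)² = 316.8750
r_1(Δx) = -196.3906 / 316.8750 = -0.620

-0.620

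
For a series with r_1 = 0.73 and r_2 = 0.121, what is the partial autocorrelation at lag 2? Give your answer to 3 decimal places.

φ_{22} = (r_2 − r_1²) / (1 − r_1²)
r_1² = (0.73)² = 0.5329
Numerator = 0.121 − 0.5329 = -0.4119; denominator = 1 − 0.5329 = 0.4671
φ_{22} = -0.4119 / 0.4671 = -0.882

-0.882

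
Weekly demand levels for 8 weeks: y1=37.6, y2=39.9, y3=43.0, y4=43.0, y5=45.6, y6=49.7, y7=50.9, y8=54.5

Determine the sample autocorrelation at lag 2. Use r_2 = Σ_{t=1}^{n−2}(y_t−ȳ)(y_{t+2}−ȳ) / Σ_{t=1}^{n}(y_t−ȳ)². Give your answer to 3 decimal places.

Mean ȳ = (37.6 + 39.9 + 43.0 + 43.0 + 45.6 + 49.7 + 50.9 + 54.5)/8 = 45.5250
Numerator Σ_{t=1}^{6}(y_t−ȳ)(y_{t+2}−ȳ) = 61.3563
Denominator Σ(y_t−ȳ)² = 234.0750
r_2 = 61.3563 / 234.0750 = 0.262

0.262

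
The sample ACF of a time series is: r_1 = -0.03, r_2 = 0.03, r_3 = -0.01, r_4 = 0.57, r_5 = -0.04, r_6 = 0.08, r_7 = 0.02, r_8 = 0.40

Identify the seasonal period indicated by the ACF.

4

The largest autocorrelation is r_4 = 0.57, with a weaker echo at lag 8 (0.40); the remaining lags stay at or below 0.08.
The dominant spike at lag 4 indicates a seasonal period of 4.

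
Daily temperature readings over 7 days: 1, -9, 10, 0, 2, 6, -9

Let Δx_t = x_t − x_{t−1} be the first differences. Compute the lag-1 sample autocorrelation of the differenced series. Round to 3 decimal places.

First differences Δx: -10, 19, -10, 2, 4, -15
Mean of differences = -1.6667
Numerator Σ(Δx_t−Δx̄)(Δx_{t+1}−Δx̄) = -429.7778
Denominator Σ(Δx_t−Δx̄)² = 789.3333
r_1(Δx) = -429.7778 / 789.3333 = -0.544

-0.544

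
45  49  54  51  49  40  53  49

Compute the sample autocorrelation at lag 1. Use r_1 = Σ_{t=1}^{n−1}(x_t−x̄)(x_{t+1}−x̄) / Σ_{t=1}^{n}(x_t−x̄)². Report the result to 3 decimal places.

Mean x̄ = (45 + 49 + 54 + 51 + 49 + 40 + 53 + 49)/8 = 48.7500
Σ(x_t−x̄)(x_{t+1}−x̄) = (-0.9375) + (1.3125) + (11.8125) + (0.5625) + (-2.1875) + (-37.1875) + (1.0625) = -25.5625
Denominator Σ(x_t−x̄)² = 141.5000
r_1 = -25.5625 / 141.5000 = -0.181

-0.181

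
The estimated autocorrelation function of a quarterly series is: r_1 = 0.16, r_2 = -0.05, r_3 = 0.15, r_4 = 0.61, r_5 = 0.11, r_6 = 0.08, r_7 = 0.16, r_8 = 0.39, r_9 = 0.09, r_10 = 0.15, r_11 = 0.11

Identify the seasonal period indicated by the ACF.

4

The largest autocorrelation is r_4 = 0.61, with a weaker echo at lag 8 (0.39); the remaining lags stay at or below 0.16.
The dominant spike at lag 4 indicates a seasonal period of 4.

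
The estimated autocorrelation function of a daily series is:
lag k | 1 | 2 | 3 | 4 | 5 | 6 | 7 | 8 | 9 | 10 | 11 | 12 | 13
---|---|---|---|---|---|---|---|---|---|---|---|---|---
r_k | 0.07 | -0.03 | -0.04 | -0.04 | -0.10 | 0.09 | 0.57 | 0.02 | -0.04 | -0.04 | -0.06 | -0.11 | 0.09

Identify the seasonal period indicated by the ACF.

7

The largest autocorrelation is r_7 = 0.57; the remaining lags stay at or below 0.09.
The dominant spike at lag 7 indicates a seasonal period of 7.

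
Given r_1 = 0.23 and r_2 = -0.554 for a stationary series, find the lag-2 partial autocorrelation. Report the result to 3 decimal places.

-0.641

φ_{22} = (r_2 − r_1²) / (1 − r_1²)
r_1² = (0.23)² = 0.0529
Numerator = -0.554 − 0.0529 = -0.6069; denominator = 1 − 0.0529 = 0.9471
φ_{22} = -0.6069 / 0.9471 = -0.641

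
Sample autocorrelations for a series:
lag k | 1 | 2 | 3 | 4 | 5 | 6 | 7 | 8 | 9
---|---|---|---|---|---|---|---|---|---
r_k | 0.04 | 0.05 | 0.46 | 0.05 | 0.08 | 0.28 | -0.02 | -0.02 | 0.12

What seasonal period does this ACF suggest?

3

The largest autocorrelation is r_3 = 0.46, with a weaker echo at lag 6 (0.28); the remaining lags stay at or below 0.12.
The dominant spike at lag 3 indicates a seasonal period of 3.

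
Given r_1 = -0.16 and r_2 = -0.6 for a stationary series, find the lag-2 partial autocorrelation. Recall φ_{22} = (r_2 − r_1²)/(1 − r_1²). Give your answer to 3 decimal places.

-0.642

φ_{22} = (r_2 − r_1²) / (1 − r_1²)
r_1² = (-0.16)² = 0.0256
Numerator = -0.6 − 0.0256 = -0.6256; denominator = 1 − 0.0256 = 0.9744
φ_{22} = -0.6256 / 0.9744 = -0.642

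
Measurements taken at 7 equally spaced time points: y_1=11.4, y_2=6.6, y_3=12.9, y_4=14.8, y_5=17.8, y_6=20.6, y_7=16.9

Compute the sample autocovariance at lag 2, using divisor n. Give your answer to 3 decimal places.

Mean ȳ = (11.4 + 6.6 + 12.9 + 14.8 + 17.8 + 20.6 + 16.9)/7 = 14.4286
Σ_{t=1}^{5}(y_t−ȳ)(y_{t+2}−ȳ) = 7.1927
γ_2 = 7.1927 / 7 = 1.028

1.028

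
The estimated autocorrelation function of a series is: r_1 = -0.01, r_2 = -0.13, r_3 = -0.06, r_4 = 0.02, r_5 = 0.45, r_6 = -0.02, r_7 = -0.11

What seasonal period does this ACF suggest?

The largest autocorrelation is r_5 = 0.45; the remaining lags stay at or below 0.02.
The dominant spike at lag 5 indicates a seasonal period of 5.

5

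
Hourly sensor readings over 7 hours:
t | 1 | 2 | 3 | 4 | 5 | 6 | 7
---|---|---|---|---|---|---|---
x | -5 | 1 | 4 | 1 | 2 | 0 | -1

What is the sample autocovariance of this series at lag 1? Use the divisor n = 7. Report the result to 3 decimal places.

Mean x̄ = (-5 + 1 + 4 + 1 + 2 + 0 − 1)/7 = 0.2857
Deviations: -5.2857, 0.7143, 3.7143, 0.7143, 1.7143, -0.2857, -1.2857
Σ_{t=1}^{6}(x_t−x̄)(x_{t+1}−x̄) = 2.6327
γ_1 = 2.6327 / 7 = 0.376

0.376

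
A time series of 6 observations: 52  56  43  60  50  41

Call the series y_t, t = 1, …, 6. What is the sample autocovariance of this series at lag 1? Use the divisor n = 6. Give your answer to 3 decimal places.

-17.185

Mean ȳ = (52 + 56 + 43 + 60 + 50 + 41)/6 = 50.3333
Σ_{t=1}^{5}(y_t−ȳ)(y_{t+1}−ȳ) = -103.1111
γ_1 = -103.1111 / 6 = -17.185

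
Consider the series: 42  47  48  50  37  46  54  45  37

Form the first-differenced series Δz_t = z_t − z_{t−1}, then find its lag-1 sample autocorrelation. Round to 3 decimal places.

First differences Δz: 5, 1, 2, -13, 9, 8, -9, -8
Mean of differences = -0.6250
Numerator Σ(Δz_t−Δz̄)(Δz_{t+1}−Δz̄) = -65.6406
Denominator Σ(Δz_t−Δz̄)² = 485.8750
r_1(Δz) = -65.6406 / 485.8750 = -0.135

-0.135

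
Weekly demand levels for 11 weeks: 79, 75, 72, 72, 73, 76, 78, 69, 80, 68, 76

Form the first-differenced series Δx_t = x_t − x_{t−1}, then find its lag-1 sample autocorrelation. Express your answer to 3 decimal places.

-0.728

First differences Δx: -4, -3, 0, 1, 3, 2, -9, 11, -12, 8
Mean of differences = -0.3000
Numerator Σ(Δx_t−Δx̄)(Δx_{t+1}−Δx̄) = -326.1900
Denominator Σ(Δx_t−Δx̄)² = 448.1000
r_1(Δx) = -326.1900 / 448.1000 = -0.728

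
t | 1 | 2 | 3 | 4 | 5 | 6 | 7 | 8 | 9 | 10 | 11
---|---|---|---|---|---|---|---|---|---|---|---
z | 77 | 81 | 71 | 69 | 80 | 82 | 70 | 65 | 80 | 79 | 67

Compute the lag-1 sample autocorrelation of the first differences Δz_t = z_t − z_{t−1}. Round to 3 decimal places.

First differences Δz: 4, -10, -2, 11, 2, -12, -5, 15, -1, -12
Mean of differences = -1.0000
Numerator Σ(Δz_t−Δz̄)(Δz_{t+1}−Δz̄) = -65.0000
Denominator Σ(Δz_t−Δz̄)² = 774.0000
r_1(Δz) = -65.0000 / 774.0000 = -0.084

-0.084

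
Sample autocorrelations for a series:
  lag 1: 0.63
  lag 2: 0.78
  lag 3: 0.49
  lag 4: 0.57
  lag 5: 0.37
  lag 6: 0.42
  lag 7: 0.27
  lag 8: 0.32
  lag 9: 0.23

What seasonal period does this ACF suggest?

The largest autocorrelation is r_2 = 0.78; the remaining lags stay at or below 0.63.
The dominant spike at lag 2 indicates a seasonal period of 2.

2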